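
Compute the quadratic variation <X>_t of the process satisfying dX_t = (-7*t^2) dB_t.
<X>_t = 49*t^5/5

For an Itô process dX_t = a(t) dt + b(t) dB_t, the quadratic variation is <X>_t = int_0^t b(s)^2 ds (the drift term does not contribute). Here b(s) = -7*s^2, so
  b(s)^2 = 49*s^4.
Integrating from 0 to t:
  <X>_t = int_0^t (49*s^4) ds = 49*t^5/5.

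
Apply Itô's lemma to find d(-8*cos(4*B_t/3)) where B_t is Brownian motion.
d(-8*cos(4*B_t/3)) = (64*cos(4*B_t/3)/9) dt + (32*sin(4*B_t/3)/3) dB_t

Itô's formula for f(B_t) gives d f(B_t) = f'(B_t) dB_t + (1/2) f''(B_t) dt. Compute derivatives of f(x) = -8*cos(4*x/3):
  f'(x)  = 32*sin(4*x/3)/3
  f''(x) = 128*cos(4*x/3)/9
Substitute x = B_t and multiply the f'' term by 1/2:
  drift     = (1/2) * (128*cos(4*x/3)/9) evaluated at B_t = 64*cos(4*B_t/3)/9
  diffusion = (32*sin(4*x/3)/3) evaluated at B_t = 32*sin(4*B_t/3)/3
Therefore d(-8*cos(4*B_t/3)) = (64*cos(4*B_t/3)/9) dt + (32*sin(4*B_t/3)/3) dB_t.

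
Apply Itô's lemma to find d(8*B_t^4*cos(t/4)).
d(8*B_t^4*cos(t/4)) = (2*B_t^2*(-B_t^2*sin(t/4) + 24*cos(t/4))) dt + (32*B_t^3*cos(t/4)) dB_t

Itô's formula for f(t, x): d f(t, B_t) = (f_t + (1/2) f_xx) dt + f_x dB_t. Compute partials of f(t, x) = 8*x^4*cos(t/4):
  f_t(t,x)  = -2*x^4*sin(t/4)
  f_x(t,x)  = 32*x^3*cos(t/4)
  f_xx(t,x) = 96*x^2*cos(t/4)
Assemble drift = f_t + (1/2) f_xx = 2*x^2*(-x^2*sin(t/4) + 24*cos(t/4)) and diffusion = f_x = 32*x^3*cos(t/4). Substituting x = B_t:
  d(8*B_t^4*cos(t/4)) = (2*B_t^2*(-B_t^2*sin(t/4) + 24*cos(t/4))) dt + (32*B_t^3*cos(t/4)) dB_t.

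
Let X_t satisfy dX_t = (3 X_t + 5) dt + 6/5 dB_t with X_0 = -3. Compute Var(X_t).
Var(X_t) = 6*exp(6*t)/25 - 6/25

The variance V(t) = Var(X_t) satisfies V'(t) = 2 a V(t) + c^2 with V(0) = 0 (drift coefficient is linear in X, diffusion is constant). With a = 3, c = 6/5, the solution is
  V(t) = (c^2 / (2 a)) * (exp(2 a t) - 1)
       = ((6/5)^2 / (2*3)) * (exp(6 t) - 1)
       = 6*exp(6*t)/25 - 6/25.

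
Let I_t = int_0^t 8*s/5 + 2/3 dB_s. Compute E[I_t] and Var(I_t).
E[I_t] = 0; Var(I_t) = 4*t*(48*t^2 + 60*t + 25)/225

The Itô integral of a deterministic integrand f(s) has mean 0 because each increment f(s) * (B_{s+ds} - B_s) has mean 0. By the Itô isometry:
  Var( int_0^t f(s) dB_s ) = E[ (int_0^t f(s) dB_s)^2 ] = int_0^t f(s)^2 ds.
Here f(s) = 8*s/5 + 2/3, so f(s)^2 = 4*(12*s + 5)^2/225. Integrate:
  int_0^t (4*(12*s + 5)^2/225) ds = 4*t*(48*t^2 + 60*t + 25)/225.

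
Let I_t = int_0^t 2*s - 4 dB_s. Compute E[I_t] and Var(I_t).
E[I_t] = 0; Var(I_t) = 4*t*(t^2 - 6*t + 12)/3

The Itô integral of a deterministic integrand f(s) has mean 0 because each increment f(s) * (B_{s+ds} - B_s) has mean 0. By the Itô isometry:
  Var( int_0^t f(s) dB_s ) = E[ (int_0^t f(s) dB_s)^2 ] = int_0^t f(s)^2 ds.
Here f(s) = 2*s - 4, so f(s)^2 = 4*(s - 2)^2. Integrate:
  int_0^t (4*(s - 2)^2) ds = 4*t*(t^2 - 6*t + 12)/3.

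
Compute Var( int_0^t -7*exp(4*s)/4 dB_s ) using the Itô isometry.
Var = 49*exp(8*t)/128 - 49/128

The Itô integral of a deterministic integrand f(s) has mean 0 because each increment f(s) * (B_{s+ds} - B_s) has mean 0. By the Itô isometry:
  Var( int_0^t f(s) dB_s ) = E[ (int_0^t f(s) dB_s)^2 ] = int_0^t f(s)^2 ds.
Here f(s) = -7*exp(4*s)/4, so f(s)^2 = 49*exp(8*s)/16. Integrate:
  int_0^t (49*exp(8*s)/16) ds = 49*exp(8*t)/128 - 49/128.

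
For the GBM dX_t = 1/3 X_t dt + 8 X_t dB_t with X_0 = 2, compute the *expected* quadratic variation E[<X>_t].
E[<X>_t] = 384*exp(194*t/3)/97 - 384/97

<X>_t = int_0^t (8 * X_s)^2 ds. Taking expectation inside the integral: E[<X>_t] = 8^2 * int_0^t E[X_s^2] ds. For GBM, E[X_s^2] = x_0^2 * exp((2 mu + sigma^2) s). Integrating:
  E[<X>_t] = 8^2 * 2^2 * (exp((2*(1/3) + 8^2) t) - 1) / (2*(1/3) + 8^2)
           = 8^2 * 2^2 * (exp((194/3) t) - 1) / (194/3) = 384*exp(194*t/3)/97 - 384/97.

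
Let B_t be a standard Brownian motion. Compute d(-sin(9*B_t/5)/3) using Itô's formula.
d(-sin(9*B_t/5)/3) = (27*sin(9*B_t/5)/50) dt + (-3*cos(9*B_t/5)/5) dB_t

Itô's formula for f(B_t) gives d f(B_t) = f'(B_t) dB_t + (1/2) f''(B_t) dt. Compute derivatives of f(x) = -sin(9*x/5)/3:
  f'(x)  = -3*cos(9*x/5)/5
  f''(x) = 27*sin(9*x/5)/25
Substitute x = B_t and multiply the f'' term by 1/2:
  drift     = (1/2) * (27*sin(9*x/5)/25) evaluated at B_t = 27*sin(9*B_t/5)/50
  diffusion = (-3*cos(9*x/5)/5) evaluated at B_t = -3*cos(9*B_t/5)/5
Therefore d(-sin(9*B_t/5)/3) = (27*sin(9*B_t/5)/50) dt + (-3*cos(9*B_t/5)/5) dB_t.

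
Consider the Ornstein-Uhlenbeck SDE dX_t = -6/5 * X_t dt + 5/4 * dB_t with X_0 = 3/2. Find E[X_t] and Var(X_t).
E[X_t] = 3*exp(-6*t/5)/2; Var(X_t) = 125/192 - 125*exp(-12*t/5)/192

The OU SDE dX = -theta X dt + sigma dB admits the integrating factor exp(theta t): d(exp(theta t) X_t) = sigma exp(theta t) dB_t. Integrating from 0 to t:
  X_t = x_0 * exp(-theta t) + sigma * int_0^t exp(-theta (t-s)) dB_s.
The Itô integral has mean 0 and (by the Itô isometry) variance sigma^2 * int_0^t exp(-2 theta (t - s)) ds = sigma^2 * (1 - exp(-2 theta t)) / (2 theta).
With theta = 6/5, sigma = 5/4, x_0 = 3/2:
  E[X_t] = 3/2 * exp(-6/5 t) = 3*exp(-6*t/5)/2
  Var(X_t) = (5/4)^2 * (1 - exp(-2*6/5 t)) / (2 * 6/5) = 125/192 - 125*exp(-12*t/5)/192.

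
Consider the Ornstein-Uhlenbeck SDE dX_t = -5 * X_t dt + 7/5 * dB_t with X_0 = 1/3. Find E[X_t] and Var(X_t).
E[X_t] = exp(-5*t)/3; Var(X_t) = 49/250 - 49*exp(-10*t)/250

The OU SDE dX = -theta X dt + sigma dB admits the integrating factor exp(theta t): d(exp(theta t) X_t) = sigma exp(theta t) dB_t. Integrating from 0 to t:
  X_t = x_0 * exp(-theta t) + sigma * int_0^t exp(-theta (t-s)) dB_s.
The Itô integral has mean 0 and (by the Itô isometry) variance sigma^2 * int_0^t exp(-2 theta (t - s)) ds = sigma^2 * (1 - exp(-2 theta t)) / (2 theta).
With theta = 5, sigma = 7/5, x_0 = 1/3:
  E[X_t] = 1/3 * exp(-5 t) = exp(-5*t)/3
  Var(X_t) = (7/5)^2 * (1 - exp(-2*5 t)) / (2 * 5) = 49/250 - 49*exp(-10*t)/250.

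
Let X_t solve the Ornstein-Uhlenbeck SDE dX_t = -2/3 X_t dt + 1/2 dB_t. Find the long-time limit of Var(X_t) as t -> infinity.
lim Var(X_t) = 3/16

The OU SDE dX = -theta X dt + sigma dB admits the integrating factor exp(theta t): d(exp(theta t) X_t) = sigma exp(theta t) dB_t. Integrating from 0 to t gives X_t = x_0 * exp(-theta t) + sigma * int_0^t exp(-theta (t-s)) dB_s for any initial x_0. The Itô integral has variance (by the Itô isometry) sigma^2 * int_0^t exp(-2 theta (t - s)) ds = sigma^2 * (1 - exp(-2 theta t)) / (2 theta), independent of x_0.
With theta = 2/3, sigma = 1/2:
  Var(X_t) = (1/2)^2 * (1 - exp(-2*2/3 t)) / (2 * 2/3) = 3/16 - 3*exp(-4*t/3)/16.
As t -> infinity, exp(-2*2/3 t) -> 0, so the stationary variance is sigma^2 / (2 theta) = 3/16.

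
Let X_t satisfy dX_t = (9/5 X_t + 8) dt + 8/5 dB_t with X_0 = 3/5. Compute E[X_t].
E[X_t] = 227*exp(9*t/5)/45 - 40/9

Taking expectations and using E[dB_t] = 0, the mean m(t) = E[X_t] satisfies the ODE m'(t) = a m(t) + b with m(0) = x_0. With a = 9/5, b = 8, x_0 = 3/5, the solution is
  m(t) = x_0 * exp(a t) + (b/a) * (exp(a t) - 1)
       = (3/5) * exp((9/5) t) + (8/(9/5)) * (exp((9/5) t) - 1)
       = 227*exp(9*t/5)/45 - 40/9.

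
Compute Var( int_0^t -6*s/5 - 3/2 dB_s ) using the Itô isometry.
Var = 3*t*(16*t^2 + 60*t + 75)/100

The Itô integral of a deterministic integrand f(s) has mean 0 because each increment f(s) * (B_{s+ds} - B_s) has mean 0. By the Itô isometry:
  Var( int_0^t f(s) dB_s ) = E[ (int_0^t f(s) dB_s)^2 ] = int_0^t f(s)^2 ds.
Here f(s) = -6*s/5 - 3/2, so f(s)^2 = 9*(4*s + 5)^2/100. Integrate:
  int_0^t (9*(4*s + 5)^2/100) ds = 3*t*(16*t^2 + 60*t + 75)/100.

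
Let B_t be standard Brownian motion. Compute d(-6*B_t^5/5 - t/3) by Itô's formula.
d(-6*B_t^5/5 - t/3) = (-12*B_t^3 - 1/3) dt + (-6*B_t^4) dB_t

Itô's formula for f(t, x): d f(t, B_t) = (f_t + (1/2) f_xx) dt + f_x dB_t. Compute partials of f(t, x) = -t/3 - 6*x^5/5:
  f_t(t,x)  = -1/3
  f_x(t,x)  = -6*x^4
  f_xx(t,x) = -24*x^3
Assemble drift = f_t + (1/2) f_xx = -12*x^3 - 1/3 and diffusion = f_x = -6*x^4. Substituting x = B_t:
  d(-6*B_t^5/5 - t/3) = (-12*B_t^3 - 1/3) dt + (-6*B_t^4) dB_t.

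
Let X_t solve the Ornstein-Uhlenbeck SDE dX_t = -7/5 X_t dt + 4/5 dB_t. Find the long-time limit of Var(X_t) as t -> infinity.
lim Var(X_t) = 8/35

The OU SDE dX = -theta X dt + sigma dB admits the integrating factor exp(theta t): d(exp(theta t) X_t) = sigma exp(theta t) dB_t. Integrating from 0 to t gives X_t = x_0 * exp(-theta t) + sigma * int_0^t exp(-theta (t-s)) dB_s for any initial x_0. The Itô integral has variance (by the Itô isometry) sigma^2 * int_0^t exp(-2 theta (t - s)) ds = sigma^2 * (1 - exp(-2 theta t)) / (2 theta), independent of x_0.
With theta = 7/5, sigma = 4/5:
  Var(X_t) = (4/5)^2 * (1 - exp(-2*7/5 t)) / (2 * 7/5) = 8/35 - 8*exp(-14*t/5)/35.
As t -> infinity, exp(-2*7/5 t) -> 0, so the stationary variance is sigma^2 / (2 theta) = 8/35.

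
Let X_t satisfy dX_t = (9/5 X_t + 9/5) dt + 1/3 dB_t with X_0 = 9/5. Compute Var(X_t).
Var(X_t) = 5*exp(18*t/5)/162 - 5/162

The variance V(t) = Var(X_t) satisfies V'(t) = 2 a V(t) + c^2 with V(0) = 0 (drift coefficient is linear in X, diffusion is constant). With a = 9/5, c = 1/3, the solution is
  V(t) = (c^2 / (2 a)) * (exp(2 a t) - 1)
       = ((1/3)^2 / (2*(9/5))) * (exp((18/5) t) - 1)
       = 5*exp(18*t/5)/162 - 5/162.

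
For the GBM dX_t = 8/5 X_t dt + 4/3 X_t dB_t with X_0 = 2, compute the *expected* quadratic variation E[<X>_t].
E[<X>_t] = 10*exp(224*t/45)/7 - 10/7

<X>_t = int_0^t ((4/3) * X_s)^2 ds. Taking expectation inside the integral: E[<X>_t] = (4/3)^2 * int_0^t E[X_s^2] ds. For GBM, E[X_s^2] = x_0^2 * exp((2 mu + sigma^2) s). Integrating:
  E[<X>_t] = (4/3)^2 * 2^2 * (exp((2*(8/5) + (4/3)^2) t) - 1) / (2*(8/5) + (4/3)^2)
           = (4/3)^2 * 2^2 * (exp((224/45) t) - 1) / (224/45) = 10*exp(224*t/45)/7 - 10/7.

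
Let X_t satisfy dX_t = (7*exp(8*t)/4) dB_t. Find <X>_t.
<X>_t = 49*exp(16*t)/256 - 49/256

For an Itô process dX_t = a(t) dt + b(t) dB_t, the quadratic variation is <X>_t = int_0^t b(s)^2 ds (the drift term does not contribute). Here b(s) = 7*exp(8*s)/4, so
  b(s)^2 = 49*exp(16*s)/16.
Integrating from 0 to t:
  <X>_t = int_0^t (49*exp(16*s)/16) ds = 49*exp(16*t)/256 - 49/256.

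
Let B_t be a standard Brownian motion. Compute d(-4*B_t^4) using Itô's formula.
d(-4*B_t^4) = (-24*B_t^2) dt + (-16*B_t^3) dB_t

Itô's formula for f(B_t) gives d f(B_t) = f'(B_t) dB_t + (1/2) f''(B_t) dt. Compute derivatives of f(x) = -4*x^4:
  f'(x)  = -16*x^3
  f''(x) = -48*x^2
Substitute x = B_t and multiply the f'' term by 1/2:
  drift     = (1/2) * (-48*x^2) evaluated at B_t = -24*B_t^2
  diffusion = (-16*x^3) evaluated at B_t = -16*B_t^3
Therefore d(-4*B_t^4) = (-24*B_t^2) dt + (-16*B_t^3) dB_t.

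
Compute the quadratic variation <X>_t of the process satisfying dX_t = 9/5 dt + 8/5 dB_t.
<X>_t = 64*t/25

For an Itô process dX_t = a(t) dt + b(t) dB_t, the quadratic variation is <X>_t = int_0^t b(s)^2 ds (the drift term does not contribute). Here b(s) = 8/5, so
  b(s)^2 = 64/25.
Integrating from 0 to t:
  <X>_t = int_0^t (64/25) ds = 64*t/25.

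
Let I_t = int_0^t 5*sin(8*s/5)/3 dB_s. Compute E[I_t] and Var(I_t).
E[I_t] = 0; Var(I_t) = 25*t/18 - 125*sin(8*t/5)*cos(8*t/5)/144

The Itô integral of a deterministic integrand f(s) has mean 0 because each increment f(s) * (B_{s+ds} - B_s) has mean 0. By the Itô isometry:
  Var( int_0^t f(s) dB_s ) = E[ (int_0^t f(s) dB_s)^2 ] = int_0^t f(s)^2 ds.
Here f(s) = 5*sin(8*s/5)/3, so f(s)^2 = 25*sin(8*s/5)^2/9. Integrate:
  int_0^t (25*sin(8*s/5)^2/9) ds = 25*t/18 - 125*sin(8*t/5)*cos(8*t/5)/144.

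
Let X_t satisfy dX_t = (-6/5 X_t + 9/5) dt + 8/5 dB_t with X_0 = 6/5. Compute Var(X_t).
Var(X_t) = 16/15 - 16*exp(-12*t/5)/15

The variance V(t) = Var(X_t) satisfies V'(t) = 2 a V(t) + c^2 with V(0) = 0 (drift coefficient is linear in X, diffusion is constant). With a = -6/5, c = 8/5, the solution is
  V(t) = (c^2 / (2 a)) * (exp(2 a t) - 1)
       = ((8/5)^2 / (2*(-6/5))) * (exp((-12/5) t) - 1)
       = 16/15 - 16*exp(-12*t/5)/15.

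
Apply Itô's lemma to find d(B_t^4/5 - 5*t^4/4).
d(B_t^4/5 - 5*t^4/4) = (6*B_t^2/5 - 5*t^3) dt + (4*B_t^3/5) dB_t

Itô's formula for f(t, x): d f(t, B_t) = (f_t + (1/2) f_xx) dt + f_x dB_t. Compute partials of f(t, x) = -5*t^4/4 + x^4/5:
  f_t(t,x)  = -5*t^3
  f_x(t,x)  = 4*x^3/5
  f_xx(t,x) = 12*x^2/5
Assemble drift = f_t + (1/2) f_xx = -5*t^3 + 6*x^2/5 and diffusion = f_x = 4*x^3/5. Substituting x = B_t:
  d(B_t^4/5 - 5*t^4/4) = (6*B_t^2/5 - 5*t^3) dt + (4*B_t^3/5) dB_t.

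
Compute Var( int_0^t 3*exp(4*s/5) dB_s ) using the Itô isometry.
Var = 45*exp(8*t/5)/8 - 45/8

The Itô integral of a deterministic integrand f(s) has mean 0 because each increment f(s) * (B_{s+ds} - B_s) has mean 0. By the Itô isometry:
  Var( int_0^t f(s) dB_s ) = E[ (int_0^t f(s) dB_s)^2 ] = int_0^t f(s)^2 ds.
Here f(s) = 3*exp(4*s/5), so f(s)^2 = 9*exp(8*s/5). Integrate:
  int_0^t (9*exp(8*s/5)) ds = 45*exp(8*t/5)/8 - 45/8.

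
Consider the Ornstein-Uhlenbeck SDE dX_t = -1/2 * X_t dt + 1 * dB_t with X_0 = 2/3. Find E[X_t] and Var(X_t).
E[X_t] = 2*exp(-t/2)/3; Var(X_t) = 1 - exp(-t)

The OU SDE dX = -theta X dt + sigma dB admits the integrating factor exp(theta t): d(exp(theta t) X_t) = sigma exp(theta t) dB_t. Integrating from 0 to t:
  X_t = x_0 * exp(-theta t) + sigma * int_0^t exp(-theta (t-s)) dB_s.
The Itô integral has mean 0 and (by the Itô isometry) variance sigma^2 * int_0^t exp(-2 theta (t - s)) ds = sigma^2 * (1 - exp(-2 theta t)) / (2 theta).
With theta = 1/2, sigma = 1, x_0 = 2/3:
  E[X_t] = 2/3 * exp(-1/2 t) = 2*exp(-t/2)/3
  Var(X_t) = (1)^2 * (1 - exp(-2*1/2 t)) / (2 * 1/2) = 1 - exp(-t).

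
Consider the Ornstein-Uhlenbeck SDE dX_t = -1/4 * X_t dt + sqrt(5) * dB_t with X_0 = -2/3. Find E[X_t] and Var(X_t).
E[X_t] = -2*exp(-t/4)/3; Var(X_t) = 10 - 10*exp(-t/2)

The OU SDE dX = -theta X dt + sigma dB admits the integrating factor exp(theta t): d(exp(theta t) X_t) = sigma exp(theta t) dB_t. Integrating from 0 to t:
  X_t = x_0 * exp(-theta t) + sigma * int_0^t exp(-theta (t-s)) dB_s.
The Itô integral has mean 0 and (by the Itô isometry) variance sigma^2 * int_0^t exp(-2 theta (t - s)) ds = sigma^2 * (1 - exp(-2 theta t)) / (2 theta).
With theta = 1/4, sigma = sqrt(5), x_0 = -2/3:
  E[X_t] = -2/3 * exp(-1/4 t) = -2*exp(-t/4)/3
  Var(X_t) = (sqrt(5))^2 * (1 - exp(-2*1/4 t)) / (2 * 1/4) = 10 - 10*exp(-t/2).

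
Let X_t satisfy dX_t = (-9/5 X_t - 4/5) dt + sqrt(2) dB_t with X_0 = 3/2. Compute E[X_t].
E[X_t] = -4/9 + 35*exp(-9*t/5)/18

Taking expectations and using E[dB_t] = 0, the mean m(t) = E[X_t] satisfies the ODE m'(t) = a m(t) + b with m(0) = x_0. With a = -9/5, b = -4/5, x_0 = 3/2, the solution is
  m(t) = x_0 * exp(a t) + (b/a) * (exp(a t) - 1)
       = (3/2) * exp((-9/5) t) + ((-4/5)/(-9/5)) * (exp((-9/5) t) - 1)
       = -4/9 + 35*exp(-9*t/5)/18.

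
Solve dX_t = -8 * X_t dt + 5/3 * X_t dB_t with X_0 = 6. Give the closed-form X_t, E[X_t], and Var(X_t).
X_t = 6 * exp((-169/18) t + (5/3) B_t); E[X_t] = 6*exp(-8*t); Var(X_t) = (36*exp(25*t/9) - 36)*exp(-16*t)

For GBM dX = mu X dt + sigma X dB with X_0 = x_0, apply Itô to Y = log X: dY = (mu - sigma^2/2) dt + sigma dB, so Y_t = log(x_0) + (mu - sigma^2/2) t + sigma B_t and hence X_t = x_0 * exp((mu - sigma^2/2) t + sigma B_t).
With mu = -8, sigma = 5/3, x_0 = 6, this gives:
  X_t = 6 * exp((-169/18) * t + (5/3) * B_t).
Since sigma*B_t ~ Normal(0, sigma^2 t), E[exp(sigma*B_t)] = exp(sigma^2 t / 2); so E[X_t] = x_0 * exp((mu - sigma^2/2) t) * exp(sigma^2 t / 2) = x_0 * exp(mu t) = 6*exp(-8*t).
Var(X_t) = E[X_t^2] - (E[X_t])^2 = x_0^2 * exp(2 mu t) * (exp(sigma^2 t) - 1) = (36*exp(25*t/9) - 36)*exp(-16*t).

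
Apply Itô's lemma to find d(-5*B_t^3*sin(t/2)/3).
d(-5*B_t^3*sin(t/2)/3) = (-5*B_t*(B_t^2*cos(t/2) + 6*sin(t/2))/6) dt + (-5*B_t^2*sin(t/2)) dB_t

Itô's formula for f(t, x): d f(t, B_t) = (f_t + (1/2) f_xx) dt + f_x dB_t. Compute partials of f(t, x) = -5*x^3*sin(t/2)/3:
  f_t(t,x)  = -5*x^3*cos(t/2)/6
  f_x(t,x)  = -5*x^2*sin(t/2)
  f_xx(t,x) = -10*x*sin(t/2)
Assemble drift = f_t + (1/2) f_xx = -5*x*(x^2*cos(t/2) + 6*sin(t/2))/6 and diffusion = f_x = -5*x^2*sin(t/2). Substituting x = B_t:
  d(-5*B_t^3*sin(t/2)/3) = (-5*B_t*(B_t^2*cos(t/2) + 6*sin(t/2))/6) dt + (-5*B_t^2*sin(t/2)) dB_t.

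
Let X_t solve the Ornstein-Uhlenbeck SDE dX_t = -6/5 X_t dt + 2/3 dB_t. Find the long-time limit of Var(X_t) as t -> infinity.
lim Var(X_t) = 5/27

The OU SDE dX = -theta X dt + sigma dB admits the integrating factor exp(theta t): d(exp(theta t) X_t) = sigma exp(theta t) dB_t. Integrating from 0 to t gives X_t = x_0 * exp(-theta t) + sigma * int_0^t exp(-theta (t-s)) dB_s for any initial x_0. The Itô integral has variance (by the Itô isometry) sigma^2 * int_0^t exp(-2 theta (t - s)) ds = sigma^2 * (1 - exp(-2 theta t)) / (2 theta), independent of x_0.
With theta = 6/5, sigma = 2/3:
  Var(X_t) = (2/3)^2 * (1 - exp(-2*6/5 t)) / (2 * 6/5) = 5/27 - 5*exp(-12*t/5)/27.
As t -> infinity, exp(-2*6/5 t) -> 0, so the stationary variance is sigma^2 / (2 theta) = 5/27.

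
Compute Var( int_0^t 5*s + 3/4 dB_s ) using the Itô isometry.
Var = t*(400*t^2 + 180*t + 27)/48

The Itô integral of a deterministic integrand f(s) has mean 0 because each increment f(s) * (B_{s+ds} - B_s) has mean 0. By the Itô isometry:
  Var( int_0^t f(s) dB_s ) = E[ (int_0^t f(s) dB_s)^2 ] = int_0^t f(s)^2 ds.
Here f(s) = 5*s + 3/4, so f(s)^2 = (20*s + 3)^2/16. Integrate:
  int_0^t ((20*s + 3)^2/16) ds = t*(400*t^2 + 180*t + 27)/48.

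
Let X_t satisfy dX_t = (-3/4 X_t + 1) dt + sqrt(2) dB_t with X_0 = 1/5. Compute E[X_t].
E[X_t] = 4/3 - 17*exp(-3*t/4)/15

Taking expectations and using E[dB_t] = 0, the mean m(t) = E[X_t] satisfies the ODE m'(t) = a m(t) + b with m(0) = x_0. With a = -3/4, b = 1, x_0 = 1/5, the solution is
  m(t) = x_0 * exp(a t) + (b/a) * (exp(a t) - 1)
       = (1/5) * exp((-3/4) t) + (1/(-3/4)) * (exp((-3/4) t) - 1)
       = 4/3 - 17*exp(-3*t/4)/15.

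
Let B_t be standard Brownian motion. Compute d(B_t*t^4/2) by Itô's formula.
d(B_t*t^4/2) = (2*B_t*t^3) dt + (t^4/2) dB_t

Itô's formula for f(t, x): d f(t, B_t) = (f_t + (1/2) f_xx) dt + f_x dB_t. Compute partials of f(t, x) = t^4*x/2:
  f_t(t,x)  = 2*t^3*x
  f_x(t,x)  = t^4/2
  f_xx(t,x) = 0
Assemble drift = f_t + (1/2) f_xx = 2*t^3*x and diffusion = f_x = t^4/2. Substituting x = B_t:
  d(B_t*t^4/2) = (2*B_t*t^3) dt + (t^4/2) dB_t.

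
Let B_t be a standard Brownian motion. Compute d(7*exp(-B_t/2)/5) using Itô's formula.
d(7*exp(-B_t/2)/5) = (7*exp(-B_t/2)/40) dt + (-7*exp(-B_t/2)/10) dB_t

Itô's formula for f(B_t) gives d f(B_t) = f'(B_t) dB_t + (1/2) f''(B_t) dt. Compute derivatives of f(x) = 7*exp(-x/2)/5:
  f'(x)  = -7*exp(-x/2)/10
  f''(x) = 7*exp(-x/2)/20
Substitute x = B_t and multiply the f'' term by 1/2:
  drift     = (1/2) * (7*exp(-x/2)/20) evaluated at B_t = 7*exp(-B_t/2)/40
  diffusion = (-7*exp(-x/2)/10) evaluated at B_t = -7*exp(-B_t/2)/10
Therefore d(7*exp(-B_t/2)/5) = (7*exp(-B_t/2)/40) dt + (-7*exp(-B_t/2)/10) dB_t.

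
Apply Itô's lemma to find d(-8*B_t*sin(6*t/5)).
d(-8*B_t*sin(6*t/5)) = (-48*B_t*cos(6*t/5)/5) dt + (-8*sin(6*t/5)) dB_t

Itô's formula for f(t, x): d f(t, B_t) = (f_t + (1/2) f_xx) dt + f_x dB_t. Compute partials of f(t, x) = -8*x*sin(6*t/5):
  f_t(t,x)  = -48*x*cos(6*t/5)/5
  f_x(t,x)  = -8*sin(6*t/5)
  f_xx(t,x) = 0
Assemble drift = f_t + (1/2) f_xx = -48*x*cos(6*t/5)/5 and diffusion = f_x = -8*sin(6*t/5). Substituting x = B_t:
  d(-8*B_t*sin(6*t/5)) = (-48*B_t*cos(6*t/5)/5) dt + (-8*sin(6*t/5)) dB_t.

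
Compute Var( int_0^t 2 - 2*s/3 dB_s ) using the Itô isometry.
Var = 4*t*(t^2 - 9*t + 27)/27

The Itô integral of a deterministic integrand f(s) has mean 0 because each increment f(s) * (B_{s+ds} - B_s) has mean 0. By the Itô isometry:
  Var( int_0^t f(s) dB_s ) = E[ (int_0^t f(s) dB_s)^2 ] = int_0^t f(s)^2 ds.
Here f(s) = 2 - 2*s/3, so f(s)^2 = 4*(s - 3)^2/9. Integrate:
  int_0^t (4*(s - 3)^2/9) ds = 4*t*(t^2 - 9*t + 27)/27.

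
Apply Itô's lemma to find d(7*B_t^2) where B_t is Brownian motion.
d(7*B_t^2) = (7) dt + (14*B_t) dB_t

Itô's formula for f(B_t) gives d f(B_t) = f'(B_t) dB_t + (1/2) f''(B_t) dt. Compute derivatives of f(x) = 7*x^2:
  f'(x)  = 14*x
  f''(x) = 14
Substitute x = B_t and multiply the f'' term by 1/2:
  drift     = (1/2) * (14) evaluated at B_t = 7
  diffusion = (14*x) evaluated at B_t = 14*B_t
Therefore d(7*B_t^2) = (7) dt + (14*B_t) dB_t.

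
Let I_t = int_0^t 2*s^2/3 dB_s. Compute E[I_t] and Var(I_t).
E[I_t] = 0; Var(I_t) = 4*t^5/45

The Itô integral of a deterministic integrand f(s) has mean 0 because each increment f(s) * (B_{s+ds} - B_s) has mean 0. By the Itô isometry:
  Var( int_0^t f(s) dB_s ) = E[ (int_0^t f(s) dB_s)^2 ] = int_0^t f(s)^2 ds.
Here f(s) = 2*s^2/3, so f(s)^2 = 4*s^4/9. Integrate:
  int_0^t (4*s^4/9) ds = 4*t^5/45.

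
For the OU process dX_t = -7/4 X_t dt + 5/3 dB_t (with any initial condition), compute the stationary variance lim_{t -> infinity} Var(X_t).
lim Var(X_t) = 50/63

The OU SDE dX = -theta X dt + sigma dB admits the integrating factor exp(theta t): d(exp(theta t) X_t) = sigma exp(theta t) dB_t. Integrating from 0 to t gives X_t = x_0 * exp(-theta t) + sigma * int_0^t exp(-theta (t-s)) dB_s for any initial x_0. The Itô integral has variance (by the Itô isometry) sigma^2 * int_0^t exp(-2 theta (t - s)) ds = sigma^2 * (1 - exp(-2 theta t)) / (2 theta), independent of x_0.
With theta = 7/4, sigma = 5/3:
  Var(X_t) = (5/3)^2 * (1 - exp(-2*7/4 t)) / (2 * 7/4) = 50/63 - 50*exp(-7*t/2)/63.
As t -> infinity, exp(-2*7/4 t) -> 0, so the stationary variance is sigma^2 / (2 theta) = 50/63.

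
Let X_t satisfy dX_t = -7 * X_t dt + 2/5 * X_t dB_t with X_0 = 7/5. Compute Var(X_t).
Var(X_t) = (49*exp(4*t/25) - 49)*exp(-14*t)/25

For GBM dX = mu X dt + sigma X dB with X_0 = x_0, apply Itô to Y = log X: dY = (mu - sigma^2/2) dt + sigma dB, so Y_t = log(x_0) + (mu - sigma^2/2) t + sigma B_t and hence X_t = x_0 * exp((mu - sigma^2/2) t + sigma B_t).
With mu = -7, sigma = 2/5, x_0 = 7/5, this gives:
  X_t = 7/5 * exp((-177/25) * t + (2/5) * B_t).
Since sigma*B_t ~ Normal(0, sigma^2 t), E[exp(sigma*B_t)] = exp(sigma^2 t / 2); so E[X_t] = x_0 * exp((mu - sigma^2/2) t) * exp(sigma^2 t / 2) = x_0 * exp(mu t) = 7*exp(-7*t)/5.
Var(X_t) = E[X_t^2] - (E[X_t])^2 = x_0^2 * exp(2 mu t) * (exp(sigma^2 t) - 1) = (49*exp(4*t/25) - 49)*exp(-14*t)/25.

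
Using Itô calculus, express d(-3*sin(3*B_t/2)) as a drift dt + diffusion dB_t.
d(-3*sin(3*B_t/2)) = (27*sin(3*B_t/2)/8) dt + (-9*cos(3*B_t/2)/2) dB_t

Itô's formula for f(B_t) gives d f(B_t) = f'(B_t) dB_t + (1/2) f''(B_t) dt. Compute derivatives of f(x) = -3*sin(3*x/2):
  f'(x)  = -9*cos(3*x/2)/2
  f''(x) = 27*sin(3*x/2)/4
Substitute x = B_t and multiply the f'' term by 1/2:
  drift     = (1/2) * (27*sin(3*x/2)/4) evaluated at B_t = 27*sin(3*B_t/2)/8
  diffusion = (-9*cos(3*x/2)/2) evaluated at B_t = -9*cos(3*B_t/2)/2
Therefore d(-3*sin(3*B_t/2)) = (27*sin(3*B_t/2)/8) dt + (-9*cos(3*B_t/2)/2) dB_t.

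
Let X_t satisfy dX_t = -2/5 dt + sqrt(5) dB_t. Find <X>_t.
<X>_t = 5*t

For an Itô process dX_t = a(t) dt + b(t) dB_t, the quadratic variation is <X>_t = int_0^t b(s)^2 ds (the drift term does not contribute). Here b(s) = sqrt(5), so
  b(s)^2 = 5.
Integrating from 0 to t:
  <X>_t = int_0^t (5) ds = 5*t.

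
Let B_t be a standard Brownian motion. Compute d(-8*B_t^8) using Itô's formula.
d(-8*B_t^8) = (-224*B_t^6) dt + (-64*B_t^7) dB_t

Itô's formula for f(B_t) gives d f(B_t) = f'(B_t) dB_t + (1/2) f''(B_t) dt. Compute derivatives of f(x) = -8*x^8:
  f'(x)  = -64*x^7
  f''(x) = -448*x^6
Substitute x = B_t and multiply the f'' term by 1/2:
  drift     = (1/2) * (-448*x^6) evaluated at B_t = -224*B_t^6
  diffusion = (-64*x^7) evaluated at B_t = -64*B_t^7
Therefore d(-8*B_t^8) = (-224*B_t^6) dt + (-64*B_t^7) dB_t.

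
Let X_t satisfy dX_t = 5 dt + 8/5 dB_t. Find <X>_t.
<X>_t = 64*t/25

For an Itô process dX_t = a(t) dt + b(t) dB_t, the quadratic variation is <X>_t = int_0^t b(s)^2 ds (the drift term does not contribute). Here b(s) = 8/5, so
  b(s)^2 = 64/25.
Integrating from 0 to t:
  <X>_t = int_0^t (64/25) ds = 64*t/25.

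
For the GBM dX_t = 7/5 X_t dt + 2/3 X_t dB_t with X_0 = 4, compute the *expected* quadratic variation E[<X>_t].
E[<X>_t] = 160*exp(146*t/45)/73 - 160/73

<X>_t = int_0^t ((2/3) * X_s)^2 ds. Taking expectation inside the integral: E[<X>_t] = (2/3)^2 * int_0^t E[X_s^2] ds. For GBM, E[X_s^2] = x_0^2 * exp((2 mu + sigma^2) s). Integrating:
  E[<X>_t] = (2/3)^2 * 4^2 * (exp((2*(7/5) + (2/3)^2) t) - 1) / (2*(7/5) + (2/3)^2)
           = (2/3)^2 * 4^2 * (exp((146/45) t) - 1) / (146/45) = 160*exp(146*t/45)/73 - 160/73.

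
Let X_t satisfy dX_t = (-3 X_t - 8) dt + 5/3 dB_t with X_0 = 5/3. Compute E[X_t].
E[X_t] = -8/3 + 13*exp(-3*t)/3

Taking expectations and using E[dB_t] = 0, the mean m(t) = E[X_t] satisfies the ODE m'(t) = a m(t) + b with m(0) = x_0. With a = -3, b = -8, x_0 = 5/3, the solution is
  m(t) = x_0 * exp(a t) + (b/a) * (exp(a t) - 1)
       = (5/3) * exp((-3) t) + ((-8)/(-3)) * (exp((-3) t) - 1)
       = -8/3 + 13*exp(-3*t)/3.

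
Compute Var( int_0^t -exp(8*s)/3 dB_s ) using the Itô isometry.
Var = exp(16*t)/144 - 1/144

The Itô integral of a deterministic integrand f(s) has mean 0 because each increment f(s) * (B_{s+ds} - B_s) has mean 0. By the Itô isometry:
  Var( int_0^t f(s) dB_s ) = E[ (int_0^t f(s) dB_s)^2 ] = int_0^t f(s)^2 ds.
Here f(s) = -exp(8*s)/3, so f(s)^2 = exp(16*s)/9. Integrate:
  int_0^t (exp(16*s)/9) ds = exp(16*t)/144 - 1/144.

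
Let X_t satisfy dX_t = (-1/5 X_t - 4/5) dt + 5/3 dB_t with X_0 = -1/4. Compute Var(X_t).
Var(X_t) = 125/18 - 125*exp(-2*t/5)/18

The variance V(t) = Var(X_t) satisfies V'(t) = 2 a V(t) + c^2 with V(0) = 0 (drift coefficient is linear in X, diffusion is constant). With a = -1/5, c = 5/3, the solution is
  V(t) = (c^2 / (2 a)) * (exp(2 a t) - 1)
       = ((5/3)^2 / (2*(-1/5))) * (exp((-2/5) t) - 1)
       = 125/18 - 125*exp(-2*t/5)/18.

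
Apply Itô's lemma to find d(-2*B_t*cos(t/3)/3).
d(-2*B_t*cos(t/3)/3) = (2*B_t*sin(t/3)/9) dt + (-2*cos(t/3)/3) dB_t

Itô's formula for f(t, x): d f(t, B_t) = (f_t + (1/2) f_xx) dt + f_x dB_t. Compute partials of f(t, x) = -2*x*cos(t/3)/3:
  f_t(t,x)  = 2*x*sin(t/3)/9
  f_x(t,x)  = -2*cos(t/3)/3
  f_xx(t,x) = 0
Assemble drift = f_t + (1/2) f_xx = 2*x*sin(t/3)/9 and diffusion = f_x = -2*cos(t/3)/3. Substituting x = B_t:
  d(-2*B_t*cos(t/3)/3) = (2*B_t*sin(t/3)/9) dt + (-2*cos(t/3)/3) dB_t.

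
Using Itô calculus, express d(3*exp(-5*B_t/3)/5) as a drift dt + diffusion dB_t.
d(3*exp(-5*B_t/3)/5) = (5*exp(-5*B_t/3)/6) dt + (-exp(-5*B_t/3)) dB_t

Itô's formula for f(B_t) gives d f(B_t) = f'(B_t) dB_t + (1/2) f''(B_t) dt. Compute derivatives of f(x) = 3*exp(-5*x/3)/5:
  f'(x)  = -exp(-5*x/3)
  f''(x) = 5*exp(-5*x/3)/3
Substitute x = B_t and multiply the f'' term by 1/2:
  drift     = (1/2) * (5*exp(-5*x/3)/3) evaluated at B_t = 5*exp(-5*B_t/3)/6
  diffusion = (-exp(-5*x/3)) evaluated at B_t = -exp(-5*B_t/3)
Therefore d(3*exp(-5*B_t/3)/5) = (5*exp(-5*B_t/3)/6) dt + (-exp(-5*B_t/3)) dB_t.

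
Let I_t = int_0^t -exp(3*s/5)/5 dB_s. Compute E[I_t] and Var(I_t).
E[I_t] = 0; Var(I_t) = exp(6*t/5)/30 - 1/30

The Itô integral of a deterministic integrand f(s) has mean 0 because each increment f(s) * (B_{s+ds} - B_s) has mean 0. By the Itô isometry:
  Var( int_0^t f(s) dB_s ) = E[ (int_0^t f(s) dB_s)^2 ] = int_0^t f(s)^2 ds.
Here f(s) = -exp(3*s/5)/5, so f(s)^2 = exp(6*s/5)/25. Integrate:
  int_0^t (exp(6*s/5)/25) ds = exp(6*t/5)/30 - 1/30.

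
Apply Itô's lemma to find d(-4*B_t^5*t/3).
d(-4*B_t^5*t/3) = (4*B_t^3*(-B_t^2 - 10*t)/3) dt + (-20*B_t^4*t/3) dB_t

Itô's formula for f(t, x): d f(t, B_t) = (f_t + (1/2) f_xx) dt + f_x dB_t. Compute partials of f(t, x) = -4*t*x^5/3:
  f_t(t,x)  = -4*x^5/3
  f_x(t,x)  = -20*t*x^4/3
  f_xx(t,x) = -80*t*x^3/3
Assemble drift = f_t + (1/2) f_xx = 4*x^3*(-10*t - x^2)/3 and diffusion = f_x = -20*t*x^4/3. Substituting x = B_t:
  d(-4*B_t^5*t/3) = (4*B_t^3*(-B_t^2 - 10*t)/3) dt + (-20*B_t^4*t/3) dB_t.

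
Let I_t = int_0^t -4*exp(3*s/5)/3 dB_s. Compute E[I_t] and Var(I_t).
E[I_t] = 0; Var(I_t) = 40*exp(6*t/5)/27 - 40/27

The Itô integral of a deterministic integrand f(s) has mean 0 because each increment f(s) * (B_{s+ds} - B_s) has mean 0. By the Itô isometry:
  Var( int_0^t f(s) dB_s ) = E[ (int_0^t f(s) dB_s)^2 ] = int_0^t f(s)^2 ds.
Here f(s) = -4*exp(3*s/5)/3, so f(s)^2 = 16*exp(6*s/5)/9. Integrate:
  int_0^t (16*exp(6*s/5)/9) ds = 40*exp(6*t/5)/27 - 40/27.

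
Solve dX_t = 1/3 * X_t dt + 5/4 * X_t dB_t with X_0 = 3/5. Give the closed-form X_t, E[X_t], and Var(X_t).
X_t = 3/5 * exp((-43/96) t + (5/4) B_t); E[X_t] = 3*exp(t/3)/5; Var(X_t) = 9*(exp(25*t/16) - 1)*exp(2*t/3)/25

For GBM dX = mu X dt + sigma X dB with X_0 = x_0, apply Itô to Y = log X: dY = (mu - sigma^2/2) dt + sigma dB, so Y_t = log(x_0) + (mu - sigma^2/2) t + sigma B_t and hence X_t = x_0 * exp((mu - sigma^2/2) t + sigma B_t).
With mu = 1/3, sigma = 5/4, x_0 = 3/5, this gives:
  X_t = 3/5 * exp((-43/96) * t + (5/4) * B_t).
Since sigma*B_t ~ Normal(0, sigma^2 t), E[exp(sigma*B_t)] = exp(sigma^2 t / 2); so E[X_t] = x_0 * exp((mu - sigma^2/2) t) * exp(sigma^2 t / 2) = x_0 * exp(mu t) = 3*exp(t/3)/5.
Var(X_t) = E[X_t^2] - (E[X_t])^2 = x_0^2 * exp(2 mu t) * (exp(sigma^2 t) - 1) = 9*(exp(25*t/16) - 1)*exp(2*t/3)/25.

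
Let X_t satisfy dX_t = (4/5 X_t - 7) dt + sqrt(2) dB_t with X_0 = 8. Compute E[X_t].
E[X_t] = 35/4 - 3*exp(4*t/5)/4

Taking expectations and using E[dB_t] = 0, the mean m(t) = E[X_t] satisfies the ODE m'(t) = a m(t) + b with m(0) = x_0. With a = 4/5, b = -7, x_0 = 8, the solution is
  m(t) = x_0 * exp(a t) + (b/a) * (exp(a t) - 1)
       = 8 * exp((4/5) t) + ((-7)/(4/5)) * (exp((4/5) t) - 1)
       = 35/4 - 3*exp(4*t/5)/4.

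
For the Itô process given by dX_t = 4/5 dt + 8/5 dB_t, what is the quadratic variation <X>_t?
<X>_t = 64*t/25

For an Itô process dX_t = a(t) dt + b(t) dB_t, the quadratic variation is <X>_t = int_0^t b(s)^2 ds (the drift term does not contribute). Here b(s) = 8/5, so
  b(s)^2 = 64/25.
Integrating from 0 to t:
  <X>_t = int_0^t (64/25) ds = 64*t/25.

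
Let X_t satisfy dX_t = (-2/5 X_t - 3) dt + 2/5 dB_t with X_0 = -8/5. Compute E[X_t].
E[X_t] = -15/2 + 59*exp(-2*t/5)/10

Taking expectations and using E[dB_t] = 0, the mean m(t) = E[X_t] satisfies the ODE m'(t) = a m(t) + b with m(0) = x_0. With a = -2/5, b = -3, x_0 = -8/5, the solution is
  m(t) = x_0 * exp(a t) + (b/a) * (exp(a t) - 1)
       = (-8/5) * exp((-2/5) t) + ((-3)/(-2/5)) * (exp((-2/5) t) - 1)
       = -15/2 + 59*exp(-2*t/5)/10.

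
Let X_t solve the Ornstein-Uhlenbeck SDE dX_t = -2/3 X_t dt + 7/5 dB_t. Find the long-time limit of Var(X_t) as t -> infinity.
lim Var(X_t) = 147/100

The OU SDE dX = -theta X dt + sigma dB admits the integrating factor exp(theta t): d(exp(theta t) X_t) = sigma exp(theta t) dB_t. Integrating from 0 to t gives X_t = x_0 * exp(-theta t) + sigma * int_0^t exp(-theta (t-s)) dB_s for any initial x_0. The Itô integral has variance (by the Itô isometry) sigma^2 * int_0^t exp(-2 theta (t - s)) ds = sigma^2 * (1 - exp(-2 theta t)) / (2 theta), independent of x_0.
With theta = 2/3, sigma = 7/5:
  Var(X_t) = (7/5)^2 * (1 - exp(-2*2/3 t)) / (2 * 2/3) = 147/100 - 147*exp(-4*t/3)/100.
As t -> infinity, exp(-2*2/3 t) -> 0, so the stationary variance is sigma^2 / (2 theta) = 147/100.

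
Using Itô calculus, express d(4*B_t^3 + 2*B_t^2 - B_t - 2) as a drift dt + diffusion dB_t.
d(4*B_t^3 + 2*B_t^2 - B_t - 2) = (12*B_t + 2) dt + (12*B_t^2 + 4*B_t - 1) dB_t

Itô's formula for f(B_t) gives d f(B_t) = f'(B_t) dB_t + (1/2) f''(B_t) dt. Compute derivatives of f(x) = 4*x^3 + 2*x^2 - x - 2:
  f'(x)  = 12*x^2 + 4*x - 1
  f''(x) = 24*x + 4
Substitute x = B_t and multiply the f'' term by 1/2:
  drift     = (1/2) * (24*x + 4) evaluated at B_t = 12*B_t + 2
  diffusion = (12*x^2 + 4*x - 1) evaluated at B_t = 12*B_t^2 + 4*B_t - 1
Therefore d(4*B_t^3 + 2*B_t^2 - B_t - 2) = (12*B_t + 2) dt + (12*B_t^2 + 4*B_t - 1) dB_t.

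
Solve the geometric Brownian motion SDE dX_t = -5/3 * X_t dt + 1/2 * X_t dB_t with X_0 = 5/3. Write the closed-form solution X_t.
X_t = 5/3 * exp((-43/24) * t + (1/2) * B_t)

For GBM dX = mu X dt + sigma X dB with X_0 = x_0, apply Itô to Y = log X: dY = (mu - sigma^2/2) dt + sigma dB, so Y_t = log(x_0) + (mu - sigma^2/2) t + sigma B_t and hence X_t = x_0 * exp((mu - sigma^2/2) t + sigma B_t).
With mu = -5/3, sigma = 1/2, x_0 = 5/3, this gives:
  X_t = 5/3 * exp((-43/24) * t + (1/2) * B_t).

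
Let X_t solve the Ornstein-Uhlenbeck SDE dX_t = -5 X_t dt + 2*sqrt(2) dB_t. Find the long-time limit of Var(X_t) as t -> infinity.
lim Var(X_t) = 4/5

The OU SDE dX = -theta X dt + sigma dB admits the integrating factor exp(theta t): d(exp(theta t) X_t) = sigma exp(theta t) dB_t. Integrating from 0 to t gives X_t = x_0 * exp(-theta t) + sigma * int_0^t exp(-theta (t-s)) dB_s for any initial x_0. The Itô integral has variance (by the Itô isometry) sigma^2 * int_0^t exp(-2 theta (t - s)) ds = sigma^2 * (1 - exp(-2 theta t)) / (2 theta), independent of x_0.
With theta = 5, sigma = 2*sqrt(2):
  Var(X_t) = (2*sqrt(2))^2 * (1 - exp(-2*5 t)) / (2 * 5) = 4/5 - 4*exp(-10*t)/5.
As t -> infinity, exp(-2*5 t) -> 0, so the stationary variance is sigma^2 / (2 theta) = 4/5.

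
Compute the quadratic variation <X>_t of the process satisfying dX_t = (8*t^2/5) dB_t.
<X>_t = 64*t^5/125

For an Itô process dX_t = a(t) dt + b(t) dB_t, the quadratic variation is <X>_t = int_0^t b(s)^2 ds (the drift term does not contribute). Here b(s) = 8*s^2/5, so
  b(s)^2 = 64*s^4/25.
Integrating from 0 to t:
  <X>_t = int_0^t (64*s^4/25) ds = 64*t^5/125.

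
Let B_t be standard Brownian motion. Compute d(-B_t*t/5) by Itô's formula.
d(-B_t*t/5) = (-B_t/5) dt + (-t/5) dB_t

Itô's formula for f(t, x): d f(t, B_t) = (f_t + (1/2) f_xx) dt + f_x dB_t. Compute partials of f(t, x) = -t*x/5:
  f_t(t,x)  = -x/5
  f_x(t,x)  = -t/5
  f_xx(t,x) = 0
Assemble drift = f_t + (1/2) f_xx = -x/5 and diffusion = f_x = -t/5. Substituting x = B_t:
  d(-B_t*t/5) = (-B_t/5) dt + (-t/5) dB_t.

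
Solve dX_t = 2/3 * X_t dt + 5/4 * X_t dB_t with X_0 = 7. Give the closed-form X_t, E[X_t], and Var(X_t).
X_t = 7 * exp((-11/96) t + (5/4) B_t); E[X_t] = 7*exp(2*t/3); Var(X_t) = 49*(exp(25*t/16) - 1)*exp(4*t/3)

For GBM dX = mu X dt + sigma X dB with X_0 = x_0, apply Itô to Y = log X: dY = (mu - sigma^2/2) dt + sigma dB, so Y_t = log(x_0) + (mu - sigma^2/2) t + sigma B_t and hence X_t = x_0 * exp((mu - sigma^2/2) t + sigma B_t).
With mu = 2/3, sigma = 5/4, x_0 = 7, this gives:
  X_t = 7 * exp((-11/96) * t + (5/4) * B_t).
Since sigma*B_t ~ Normal(0, sigma^2 t), E[exp(sigma*B_t)] = exp(sigma^2 t / 2); so E[X_t] = x_0 * exp((mu - sigma^2/2) t) * exp(sigma^2 t / 2) = x_0 * exp(mu t) = 7*exp(2*t/3).
Var(X_t) = E[X_t^2] - (E[X_t])^2 = x_0^2 * exp(2 mu t) * (exp(sigma^2 t) - 1) = 49*(exp(25*t/16) - 1)*exp(4*t/3).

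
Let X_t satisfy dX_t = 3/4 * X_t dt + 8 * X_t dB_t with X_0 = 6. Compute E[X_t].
E[X_t] = 6*exp(3*t/4)

For GBM dX = mu X dt + sigma X dB with X_0 = x_0, apply Itô to Y = log X: dY = (mu - sigma^2/2) dt + sigma dB, so Y_t = log(x_0) + (mu - sigma^2/2) t + sigma B_t and hence X_t = x_0 * exp((mu - sigma^2/2) t + sigma B_t).
With mu = 3/4, sigma = 8, x_0 = 6, this gives:
  X_t = 6 * exp((-125/4) * t + (8) * B_t).
Since sigma*B_t ~ Normal(0, sigma^2 t), E[exp(sigma*B_t)] = exp(sigma^2 t / 2); so E[X_t] = x_0 * exp((mu - sigma^2/2) t) * exp(sigma^2 t / 2) = x_0 * exp(mu t) = 6*exp(3*t/4).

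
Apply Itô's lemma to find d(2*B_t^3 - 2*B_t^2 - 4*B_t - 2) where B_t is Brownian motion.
d(2*B_t^3 - 2*B_t^2 - 4*B_t - 2) = (6*B_t - 2) dt + (6*B_t^2 - 4*B_t - 4) dB_t

Itô's formula for f(B_t) gives d f(B_t) = f'(B_t) dB_t + (1/2) f''(B_t) dt. Compute derivatives of f(x) = 2*x^3 - 2*x^2 - 4*x - 2:
  f'(x)  = 6*x^2 - 4*x - 4
  f''(x) = 12*x - 4
Substitute x = B_t and multiply the f'' term by 1/2:
  drift     = (1/2) * (12*x - 4) evaluated at B_t = 6*B_t - 2
  diffusion = (6*x^2 - 4*x - 4) evaluated at B_t = 6*B_t^2 - 4*B_t - 4
Therefore d(2*B_t^3 - 2*B_t^2 - 4*B_t - 2) = (6*B_t - 2) dt + (6*B_t^2 - 4*B_t - 4) dB_t.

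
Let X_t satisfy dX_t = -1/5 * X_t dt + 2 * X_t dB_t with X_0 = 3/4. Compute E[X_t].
E[X_t] = 3*exp(-t/5)/4

For GBM dX = mu X dt + sigma X dB with X_0 = x_0, apply Itô to Y = log X: dY = (mu - sigma^2/2) dt + sigma dB, so Y_t = log(x_0) + (mu - sigma^2/2) t + sigma B_t and hence X_t = x_0 * exp((mu - sigma^2/2) t + sigma B_t).
With mu = -1/5, sigma = 2, x_0 = 3/4, this gives:
  X_t = 3/4 * exp((-11/5) * t + (2) * B_t).
Since sigma*B_t ~ Normal(0, sigma^2 t), E[exp(sigma*B_t)] = exp(sigma^2 t / 2); so E[X_t] = x_0 * exp((mu - sigma^2/2) t) * exp(sigma^2 t / 2) = x_0 * exp(mu t) = 3*exp(-t/5)/4.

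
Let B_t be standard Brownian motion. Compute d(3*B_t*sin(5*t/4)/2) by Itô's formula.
d(3*B_t*sin(5*t/4)/2) = (15*B_t*cos(5*t/4)/8) dt + (3*sin(5*t/4)/2) dB_t

Itô's formula for f(t, x): d f(t, B_t) = (f_t + (1/2) f_xx) dt + f_x dB_t. Compute partials of f(t, x) = 3*x*sin(5*t/4)/2:
  f_t(t,x)  = 15*x*cos(5*t/4)/8
  f_x(t,x)  = 3*sin(5*t/4)/2
  f_xx(t,x) = 0
Assemble drift = f_t + (1/2) f_xx = 15*x*cos(5*t/4)/8 and diffusion = f_x = 3*sin(5*t/4)/2. Substituting x = B_t:
  d(3*B_t*sin(5*t/4)/2) = (15*B_t*cos(5*t/4)/8) dt + (3*sin(5*t/4)/2) dB_t.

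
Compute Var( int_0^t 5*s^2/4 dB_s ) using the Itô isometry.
Var = 5*t^5/16

The Itô integral of a deterministic integrand f(s) has mean 0 because each increment f(s) * (B_{s+ds} - B_s) has mean 0. By the Itô isometry:
  Var( int_0^t f(s) dB_s ) = E[ (int_0^t f(s) dB_s)^2 ] = int_0^t f(s)^2 ds.
Here f(s) = 5*s^2/4, so f(s)^2 = 25*s^4/16. Integrate:
  int_0^t (25*s^4/16) ds = 5*t^5/16.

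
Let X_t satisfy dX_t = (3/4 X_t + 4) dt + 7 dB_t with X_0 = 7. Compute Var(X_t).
Var(X_t) = 98*exp(3*t/2)/3 - 98/3

The variance V(t) = Var(X_t) satisfies V'(t) = 2 a V(t) + c^2 with V(0) = 0 (drift coefficient is linear in X, diffusion is constant). With a = 3/4, c = 7, the solution is
  V(t) = (c^2 / (2 a)) * (exp(2 a t) - 1)
       = (7^2 / (2*(3/4))) * (exp((3/2) t) - 1)
       = 98*exp(3*t/2)/3 - 98/3.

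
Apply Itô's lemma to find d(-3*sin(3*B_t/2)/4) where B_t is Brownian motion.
d(-3*sin(3*B_t/2)/4) = (27*sin(3*B_t/2)/32) dt + (-9*cos(3*B_t/2)/8) dB_t

Itô's formula for f(B_t) gives d f(B_t) = f'(B_t) dB_t + (1/2) f''(B_t) dt. Compute derivatives of f(x) = -3*sin(3*x/2)/4:
  f'(x)  = -9*cos(3*x/2)/8
  f''(x) = 27*sin(3*x/2)/16
Substitute x = B_t and multiply the f'' term by 1/2:
  drift     = (1/2) * (27*sin(3*x/2)/16) evaluated at B_t = 27*sin(3*B_t/2)/32
  diffusion = (-9*cos(3*x/2)/8) evaluated at B_t = -9*cos(3*B_t/2)/8
Therefore d(-3*sin(3*B_t/2)/4) = (27*sin(3*B_t/2)/32) dt + (-9*cos(3*B_t/2)/8) dB_t.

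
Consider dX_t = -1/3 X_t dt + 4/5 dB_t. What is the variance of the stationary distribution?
lim Var(X_t) = 24/25

The OU SDE dX = -theta X dt + sigma dB admits the integrating factor exp(theta t): d(exp(theta t) X_t) = sigma exp(theta t) dB_t. Integrating from 0 to t gives X_t = x_0 * exp(-theta t) + sigma * int_0^t exp(-theta (t-s)) dB_s for any initial x_0. The Itô integral has variance (by the Itô isometry) sigma^2 * int_0^t exp(-2 theta (t - s)) ds = sigma^2 * (1 - exp(-2 theta t)) / (2 theta), independent of x_0.
With theta = 1/3, sigma = 4/5:
  Var(X_t) = (4/5)^2 * (1 - exp(-2*1/3 t)) / (2 * 1/3) = 24/25 - 24*exp(-2*t/3)/25.
As t -> infinity, exp(-2*1/3 t) -> 0, so the stationary variance is sigma^2 / (2 theta) = 24/25.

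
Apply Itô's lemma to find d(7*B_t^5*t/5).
d(7*B_t^5*t/5) = (7*B_t^3*(B_t^2 + 10*t)/5) dt + (7*B_t^4*t) dB_t

Itô's formula for f(t, x): d f(t, B_t) = (f_t + (1/2) f_xx) dt + f_x dB_t. Compute partials of f(t, x) = 7*t*x^5/5:
  f_t(t,x)  = 7*x^5/5
  f_x(t,x)  = 7*t*x^4
  f_xx(t,x) = 28*t*x^3
Assemble drift = f_t + (1/2) f_xx = 7*x^3*(10*t + x^2)/5 and diffusion = f_x = 7*t*x^4. Substituting x = B_t:
  d(7*B_t^5*t/5) = (7*B_t^3*(B_t^2 + 10*t)/5) dt + (7*B_t^4*t) dB_t.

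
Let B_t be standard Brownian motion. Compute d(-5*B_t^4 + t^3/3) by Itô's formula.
d(-5*B_t^4 + t^3/3) = (-30*B_t^2 + t^2) dt + (-20*B_t^3) dB_t

Itô's formula for f(t, x): d f(t, B_t) = (f_t + (1/2) f_xx) dt + f_x dB_t. Compute partials of f(t, x) = t^3/3 - 5*x^4:
  f_t(t,x)  = t^2
  f_x(t,x)  = -20*x^3
  f_xx(t,x) = -60*x^2
Assemble drift = f_t + (1/2) f_xx = t^2 - 30*x^2 and diffusion = f_x = -20*x^3. Substituting x = B_t:
  d(-5*B_t^4 + t^3/3) = (-30*B_t^2 + t^2) dt + (-20*B_t^3) dB_t.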